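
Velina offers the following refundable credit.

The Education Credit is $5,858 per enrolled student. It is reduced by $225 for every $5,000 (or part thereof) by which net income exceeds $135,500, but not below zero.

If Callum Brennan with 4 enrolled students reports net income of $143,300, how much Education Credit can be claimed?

Education Credit: base = 4 × $5,858 = $23,432. income exceeds $135,500 by $7,800, which is 2 full-or-partial $5,000 increments; reduction = 2 × $225 = $450, leaving $22,982.

$22,982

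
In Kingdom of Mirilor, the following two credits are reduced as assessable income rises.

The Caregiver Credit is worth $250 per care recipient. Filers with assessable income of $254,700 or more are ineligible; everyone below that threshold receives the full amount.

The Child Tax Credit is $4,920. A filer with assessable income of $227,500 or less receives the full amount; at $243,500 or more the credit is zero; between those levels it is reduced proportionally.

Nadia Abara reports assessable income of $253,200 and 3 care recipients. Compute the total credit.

$750

Caregiver Credit: base = 3 × $250 = $750. $253,200 is below the $254,700 cutoff, so the full $750 applies.
Child Tax Credit: $253,200 is at or above $243,500, so the credit is $0.
Total: $750 + $0 = $750.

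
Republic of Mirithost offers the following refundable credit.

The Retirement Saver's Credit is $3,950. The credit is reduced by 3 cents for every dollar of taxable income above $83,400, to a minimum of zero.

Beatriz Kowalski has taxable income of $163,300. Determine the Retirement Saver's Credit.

Retirement Saver's Credit: 3% of the $79,900 excess over $83,400 is $2,397; credit = $3,950 − $2,397 = $1,553.

$1,553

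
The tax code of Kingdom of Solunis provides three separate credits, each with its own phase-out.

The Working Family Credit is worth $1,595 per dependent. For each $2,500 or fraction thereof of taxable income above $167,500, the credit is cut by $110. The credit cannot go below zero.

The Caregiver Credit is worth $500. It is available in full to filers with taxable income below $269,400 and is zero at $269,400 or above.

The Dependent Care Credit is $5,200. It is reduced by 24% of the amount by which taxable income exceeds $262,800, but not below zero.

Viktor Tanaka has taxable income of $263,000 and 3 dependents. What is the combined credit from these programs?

$6,147

Working Family Credit: base = 3 × $1,595 = $4,785. income exceeds $167,500 by $95,500, which is 39 full-or-partial $2,500 increments; reduction = 39 × $110 = $4,290, leaving $495.
Caregiver Credit: $263,000 is below the $269,400 cutoff, so the full $500 applies.
Dependent Care Credit: 24% of the $200 excess over $262,800 is $48; credit = $5,200 − $48 = $5,152.
Total: $495 + $500 + $5,152 = $6,147.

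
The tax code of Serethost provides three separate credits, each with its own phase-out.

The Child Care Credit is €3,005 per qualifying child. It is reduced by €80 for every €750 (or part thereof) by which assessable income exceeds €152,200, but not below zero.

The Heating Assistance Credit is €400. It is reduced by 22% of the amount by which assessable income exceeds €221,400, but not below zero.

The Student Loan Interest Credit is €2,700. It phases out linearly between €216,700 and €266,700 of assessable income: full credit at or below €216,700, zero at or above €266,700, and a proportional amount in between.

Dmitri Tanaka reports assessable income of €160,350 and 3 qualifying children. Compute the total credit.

Child Care Credit: base = 3 × €3,005 = €9,015. income exceeds €152,200 by €8,150, which is 11 full-or-partial €750 increments; reduction = 11 × €80 = €880, leaving €8,135.
Heating Assistance Credit: €160,350 is at or below the €221,400 threshold, so the full €400 applies.
Student Loan Interest Credit: €160,350 is at or below the €216,700 threshold, so the full €2,700 applies.
Total: €8,135 + €400 + €2,700 = €11,235.

€11,235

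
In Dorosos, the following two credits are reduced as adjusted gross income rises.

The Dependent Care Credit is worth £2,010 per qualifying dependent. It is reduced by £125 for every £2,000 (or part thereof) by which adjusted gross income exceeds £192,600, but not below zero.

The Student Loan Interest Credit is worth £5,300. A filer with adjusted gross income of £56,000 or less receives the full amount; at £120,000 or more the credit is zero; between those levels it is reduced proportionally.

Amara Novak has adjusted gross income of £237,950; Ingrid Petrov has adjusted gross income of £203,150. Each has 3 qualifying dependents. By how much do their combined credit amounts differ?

Amara (£237,950): Dependent Care Credit: base = 3 × £2,010 = £6,030. income exceeds £192,600 by £45,350, which is 23 full-or-partial £2,000 increments; reduction = 23 × £125 = £2,875, leaving £3,155. Student Loan Interest Credit: £237,950 is at or above £120,000, so the credit is £0. total £3,155 + £0 = £3,155
Ingrid (£203,150): Dependent Care Credit: base = 3 × £2,010 = £6,030. income exceeds £192,600 by £10,550, which is 6 full-or-partial £2,000 increments; reduction = 6 × £125 = £750, leaving £5,280. Student Loan Interest Credit: £203,150 is at or above £120,000, so the credit is £0. total £5,280 + £0 = £5,280
Difference: |£3,155 − £5,280| = £2,125.

£2,125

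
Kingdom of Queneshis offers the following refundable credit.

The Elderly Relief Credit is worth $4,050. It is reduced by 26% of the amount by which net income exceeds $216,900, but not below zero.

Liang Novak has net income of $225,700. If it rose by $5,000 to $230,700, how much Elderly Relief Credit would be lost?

$1,300

At $225,700 — 26% of the $8,800 excess over $216,900 is $2,288; credit = $4,050 − $2,288 = $1,762.
At $230,700 — 26% of the $13,800 excess over $216,900 is $3,588; credit = $4,050 − $3,588 = $462.
Lost: $1,762 − $462 = $1,300.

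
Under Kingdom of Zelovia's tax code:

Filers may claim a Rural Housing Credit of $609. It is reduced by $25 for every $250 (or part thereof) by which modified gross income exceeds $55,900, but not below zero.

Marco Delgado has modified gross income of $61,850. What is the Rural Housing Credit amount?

Rural Housing Credit: income exceeds $55,900 by $5,950, which is 24 full-or-partial $250 increments; reduction = 24 × $25 = $600, leaving $9.

$9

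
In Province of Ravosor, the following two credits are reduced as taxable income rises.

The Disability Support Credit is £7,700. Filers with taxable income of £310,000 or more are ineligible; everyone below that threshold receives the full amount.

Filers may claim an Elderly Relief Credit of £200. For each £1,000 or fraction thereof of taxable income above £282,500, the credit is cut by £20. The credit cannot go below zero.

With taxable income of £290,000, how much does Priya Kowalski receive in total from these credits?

Disability Support Credit: £290,000 is below the £310,000 cutoff, so the full £7,700 applies.
Elderly Relief Credit: income exceeds £282,500 by £7,500, which is 8 full-or-partial £1,000 increments; reduction = 8 × £20 = £160, leaving £40.
Total: £7,700 + £40 = £7,740.

£7,740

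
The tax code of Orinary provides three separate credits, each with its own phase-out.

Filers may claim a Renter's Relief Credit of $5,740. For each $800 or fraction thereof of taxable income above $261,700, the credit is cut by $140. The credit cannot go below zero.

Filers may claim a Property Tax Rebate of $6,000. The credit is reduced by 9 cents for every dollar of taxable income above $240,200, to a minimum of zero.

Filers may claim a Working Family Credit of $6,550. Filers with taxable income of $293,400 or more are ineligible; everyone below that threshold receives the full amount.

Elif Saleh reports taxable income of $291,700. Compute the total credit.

$8,335

Renter's Relief Credit: income exceeds $261,700 by $30,000, which is 38 full-or-partial $800 increments; reduction = 38 × $140 = $5,320, leaving $420.
Property Tax Rebate: 9% of the $51,500 excess over $240,200 is $4,635; credit = $6,000 − $4,635 = $1,365.
Working Family Credit: $291,700 is below the $293,400 cutoff, so the full $6,550 applies.
Total: $420 + $1,365 + $6,550 = $8,335.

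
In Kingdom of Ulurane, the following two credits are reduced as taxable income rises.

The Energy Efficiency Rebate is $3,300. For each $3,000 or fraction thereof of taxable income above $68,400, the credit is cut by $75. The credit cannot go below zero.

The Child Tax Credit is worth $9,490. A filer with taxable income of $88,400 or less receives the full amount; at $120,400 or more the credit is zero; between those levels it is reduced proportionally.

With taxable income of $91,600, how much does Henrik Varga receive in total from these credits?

$11,241

Energy Efficiency Rebate: income exceeds $68,400 by $23,200, which is 8 full-or-partial $3,000 increments; reduction = 8 × $75 = $600, leaving $2,700.
Child Tax Credit: $91,600 is $3,200 into a $32,000 phase-out range, leaving 28,800/32,000 of the credit: $9,490 × 28,800/32,000 = $8,541.
Total: $2,700 + $8,541 = $11,241.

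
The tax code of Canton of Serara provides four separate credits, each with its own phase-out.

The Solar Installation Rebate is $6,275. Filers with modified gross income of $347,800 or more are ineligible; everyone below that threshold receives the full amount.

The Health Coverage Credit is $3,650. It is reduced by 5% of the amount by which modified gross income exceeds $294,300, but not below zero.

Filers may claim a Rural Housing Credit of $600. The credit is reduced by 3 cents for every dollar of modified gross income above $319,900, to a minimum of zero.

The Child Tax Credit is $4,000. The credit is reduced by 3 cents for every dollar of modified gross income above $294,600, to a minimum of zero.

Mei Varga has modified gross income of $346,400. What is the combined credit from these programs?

Solar Installation Rebate: $346,400 is below the $347,800 cutoff, so the full $6,275 applies.
Health Coverage Credit: 5% of the $52,100 excess over $294,300 is $2,605; credit = $3,650 − $2,605 = $1,045.
Rural Housing Credit: 3% of the $26,500 excess over $319,900 is $795 ≥ base, so the credit is $0.
Child Tax Credit: 3% of the $51,800 excess over $294,600 is $1,554; credit = $4,000 − $1,554 = $2,446.
Total: $6,275 + $1,045 + $0 + $2,446 = $9,766.

$9,766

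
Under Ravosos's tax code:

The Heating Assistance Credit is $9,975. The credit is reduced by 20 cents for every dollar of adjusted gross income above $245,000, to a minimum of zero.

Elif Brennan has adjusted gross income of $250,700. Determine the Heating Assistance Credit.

$8,835

Heating Assistance Credit: 20% of the $5,700 excess over $245,000 is $1,140; credit = $9,975 − $1,140 = $8,835.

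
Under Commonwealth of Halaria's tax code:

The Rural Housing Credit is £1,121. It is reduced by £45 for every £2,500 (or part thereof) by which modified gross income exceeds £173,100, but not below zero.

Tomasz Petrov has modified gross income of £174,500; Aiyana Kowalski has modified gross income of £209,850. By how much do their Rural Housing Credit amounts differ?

£630

Tomasz (£174,500): Rural Housing Credit: income exceeds £173,100 by £1,400, which is 1 full-or-partial £2,500 increment; reduction = 1 × £45 = £45, leaving £1,076.
Aiyana (£209,850): Rural Housing Credit: income exceeds £173,100 by £36,750, which is 15 full-or-partial £2,500 increments; reduction = 15 × £45 = £675, leaving £446.
Difference: |£1,076 − £446| = £630.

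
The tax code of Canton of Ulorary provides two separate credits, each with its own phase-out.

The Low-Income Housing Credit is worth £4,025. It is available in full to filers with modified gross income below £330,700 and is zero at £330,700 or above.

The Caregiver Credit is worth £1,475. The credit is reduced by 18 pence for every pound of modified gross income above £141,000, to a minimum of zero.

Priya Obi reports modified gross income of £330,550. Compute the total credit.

£4,025

Low-Income Housing Credit: £330,550 is below the £330,700 cutoff, so the full £4,025 applies.
Caregiver Credit: 18% of the £189,550 excess over £141,000 is £34,119 ≥ base, so the credit is £0.
Total: £4,025 + £0 = £4,025.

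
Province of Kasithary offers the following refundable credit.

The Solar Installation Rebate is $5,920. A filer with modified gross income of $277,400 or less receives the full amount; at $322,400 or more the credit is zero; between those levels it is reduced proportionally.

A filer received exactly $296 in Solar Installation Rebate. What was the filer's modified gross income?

$320,150

$296 is 296/5,920 of the full $5,920, so 5,624/5,920 of the $45,000 range has been used: income = $277,400 + $45,000 × 5,624/5,920 = $320,150.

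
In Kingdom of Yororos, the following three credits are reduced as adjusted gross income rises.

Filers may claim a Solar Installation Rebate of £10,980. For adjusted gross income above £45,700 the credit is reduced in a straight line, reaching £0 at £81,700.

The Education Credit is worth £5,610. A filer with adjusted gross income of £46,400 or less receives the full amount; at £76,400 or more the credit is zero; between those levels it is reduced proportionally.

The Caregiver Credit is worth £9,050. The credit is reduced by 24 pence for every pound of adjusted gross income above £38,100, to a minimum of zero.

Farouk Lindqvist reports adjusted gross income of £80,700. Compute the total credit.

Solar Installation Rebate: £80,700 is £35,000 into a £36,000 phase-out range, leaving 1,000/36,000 of the credit: £10,980 × 1,000/36,000 = £305.
Education Credit: £80,700 is at or above £76,400, so the credit is £0.
Caregiver Credit: 24% of the £42,600 excess over £38,100 is £10,224 ≥ base, so the credit is £0.
Total: £305 + £0 + £0 = £305.

£305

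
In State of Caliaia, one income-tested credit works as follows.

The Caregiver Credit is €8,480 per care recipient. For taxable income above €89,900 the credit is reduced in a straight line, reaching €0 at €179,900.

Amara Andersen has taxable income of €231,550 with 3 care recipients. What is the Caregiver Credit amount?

€0

Caregiver Credit: base = 3 × €8,480 = €25,440. €231,550 is at or above €179,900, so the credit is €0.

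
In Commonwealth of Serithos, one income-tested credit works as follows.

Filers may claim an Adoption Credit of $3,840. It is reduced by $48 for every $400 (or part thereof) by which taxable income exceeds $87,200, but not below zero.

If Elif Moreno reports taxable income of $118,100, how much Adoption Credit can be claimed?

Adoption Credit: income exceeds $87,200 by $30,900, which is 78 full-or-partial $400 increments; reduction = 78 × $48 = $3,744, leaving $96.

$96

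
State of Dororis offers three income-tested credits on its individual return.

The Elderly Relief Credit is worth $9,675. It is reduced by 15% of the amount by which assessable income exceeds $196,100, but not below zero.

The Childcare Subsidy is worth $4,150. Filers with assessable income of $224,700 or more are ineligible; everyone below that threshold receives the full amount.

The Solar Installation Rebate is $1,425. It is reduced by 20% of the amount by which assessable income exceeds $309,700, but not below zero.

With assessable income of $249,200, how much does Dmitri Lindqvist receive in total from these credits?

$3,135

Elderly Relief Credit: 15% of the $53,100 excess over $196,100 is $7,965; credit = $9,675 − $7,965 = $1,710.
Childcare Subsidy: $249,200 meets or exceeds the $224,700 cutoff, so the credit is $0.
Solar Installation Rebate: $249,200 is at or below the $309,700 threshold, so the full $1,425 applies.
Total: $1,710 + $0 + $1,425 = $3,135.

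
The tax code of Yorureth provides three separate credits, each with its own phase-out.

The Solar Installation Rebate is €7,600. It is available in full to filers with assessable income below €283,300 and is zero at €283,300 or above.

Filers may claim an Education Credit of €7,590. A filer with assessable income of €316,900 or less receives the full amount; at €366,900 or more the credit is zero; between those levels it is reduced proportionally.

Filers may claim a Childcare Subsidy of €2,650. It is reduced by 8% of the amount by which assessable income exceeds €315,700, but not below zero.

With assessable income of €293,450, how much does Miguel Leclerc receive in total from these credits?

Solar Installation Rebate: €293,450 meets or exceeds the €283,300 cutoff, so the credit is €0.
Education Credit: €293,450 is at or below the €316,900 threshold, so the full €7,590 applies.
Childcare Subsidy: €293,450 is at or below the €315,700 threshold, so the full €2,650 applies.
Total: €0 + €7,590 + €2,650 = €10,240.

€10,240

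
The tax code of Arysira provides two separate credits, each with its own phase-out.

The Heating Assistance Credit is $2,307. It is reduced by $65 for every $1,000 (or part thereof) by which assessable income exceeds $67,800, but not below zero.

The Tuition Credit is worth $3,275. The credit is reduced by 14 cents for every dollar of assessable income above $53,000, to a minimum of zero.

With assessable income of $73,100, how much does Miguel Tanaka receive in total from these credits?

$2,378

Heating Assistance Credit: income exceeds $67,800 by $5,300, which is 6 full-or-partial $1,000 increments; reduction = 6 × $65 = $390, leaving $1,917.
Tuition Credit: 14% of the $20,100 excess over $53,000 is $2,814; credit = $3,275 − $2,814 = $461.
Total: $1,917 + $461 = $2,378.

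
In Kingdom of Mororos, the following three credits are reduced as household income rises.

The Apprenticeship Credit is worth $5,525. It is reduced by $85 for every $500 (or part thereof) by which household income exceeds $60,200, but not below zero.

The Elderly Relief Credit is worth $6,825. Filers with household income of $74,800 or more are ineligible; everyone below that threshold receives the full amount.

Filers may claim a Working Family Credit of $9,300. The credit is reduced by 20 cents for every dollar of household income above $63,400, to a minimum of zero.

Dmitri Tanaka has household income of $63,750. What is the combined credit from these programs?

$20,900

Apprenticeship Credit: income exceeds $60,200 by $3,550, which is 8 full-or-partial $500 increments; reduction = 8 × $85 = $680, leaving $4,845.
Elderly Relief Credit: $63,750 is below the $74,800 cutoff, so the full $6,825 applies.
Working Family Credit: 20% of the $350 excess over $63,400 is $70; credit = $9,300 − $70 = $9,230.
Total: $4,845 + $6,825 + $9,230 = $20,900.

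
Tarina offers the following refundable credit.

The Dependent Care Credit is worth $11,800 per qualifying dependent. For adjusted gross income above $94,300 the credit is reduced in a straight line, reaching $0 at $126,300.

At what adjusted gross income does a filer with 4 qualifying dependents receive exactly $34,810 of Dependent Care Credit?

Full credit = 4 × $11,800 = $47,200.
$34,810 is 34,810/47,200 of the full $47,200, so 12,390/47,200 of the $32,000 range has been used: income = $94,300 + $32,000 × 12,390/47,200 = $102,700.

$102,700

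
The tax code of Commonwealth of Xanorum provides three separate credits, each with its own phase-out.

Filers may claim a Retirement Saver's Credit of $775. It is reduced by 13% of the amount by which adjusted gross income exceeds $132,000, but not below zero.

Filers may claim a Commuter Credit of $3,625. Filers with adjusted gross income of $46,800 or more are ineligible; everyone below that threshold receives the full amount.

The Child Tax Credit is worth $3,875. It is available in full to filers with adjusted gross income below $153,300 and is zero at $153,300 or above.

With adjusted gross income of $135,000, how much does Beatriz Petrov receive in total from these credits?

Retirement Saver's Credit: 13% of the $3,000 excess over $132,000 is $390; credit = $775 − $390 = $385.
Commuter Credit: $135,000 meets or exceeds the $46,800 cutoff, so the credit is $0.
Child Tax Credit: $135,000 is below the $153,300 cutoff, so the full $3,875 applies.
Total: $385 + $0 + $3,875 = $4,260.

$4,260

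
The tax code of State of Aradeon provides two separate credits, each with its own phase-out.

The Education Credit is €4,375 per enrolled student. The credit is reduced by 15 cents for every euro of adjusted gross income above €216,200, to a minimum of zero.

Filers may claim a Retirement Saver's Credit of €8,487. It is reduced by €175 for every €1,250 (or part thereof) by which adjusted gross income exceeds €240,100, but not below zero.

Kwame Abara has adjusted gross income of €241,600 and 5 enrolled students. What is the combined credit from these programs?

Education Credit: base = 5 × €4,375 = €21,875. 15% of the €25,400 excess over €216,200 is €3,810; credit = €21,875 − €3,810 = €18,065.
Retirement Saver's Credit: income exceeds €240,100 by €1,500, which is 2 full-or-partial €1,250 increments; reduction = 2 × €175 = €350, leaving €8,137.
Total: €18,065 + €8,137 = €26,202.

€26,202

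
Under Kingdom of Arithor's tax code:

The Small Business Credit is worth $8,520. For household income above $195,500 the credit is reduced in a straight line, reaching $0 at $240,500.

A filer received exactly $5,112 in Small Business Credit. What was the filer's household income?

$5,112 is 5,112/8,520 of the full $8,520, so 3,408/8,520 of the $45,000 range has been used: income = $195,500 + $45,000 × 3,408/8,520 = $213,500.

$213,500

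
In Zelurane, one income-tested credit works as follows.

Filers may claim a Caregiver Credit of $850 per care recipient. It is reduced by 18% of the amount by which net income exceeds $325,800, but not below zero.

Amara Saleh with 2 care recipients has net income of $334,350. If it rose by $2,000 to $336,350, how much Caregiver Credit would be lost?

$161

At $334,350 — base = 2 × $850 = $1,700. 18% of the $8,550 excess over $325,800 is $1,539; credit = $1,700 − $1,539 = $161.
At $336,350 — base = 2 × $850 = $1,700. 18% of the $10,550 excess over $325,800 is $1,899 ≥ base, so the credit is $0.
Lost: $161 − $0 = $161.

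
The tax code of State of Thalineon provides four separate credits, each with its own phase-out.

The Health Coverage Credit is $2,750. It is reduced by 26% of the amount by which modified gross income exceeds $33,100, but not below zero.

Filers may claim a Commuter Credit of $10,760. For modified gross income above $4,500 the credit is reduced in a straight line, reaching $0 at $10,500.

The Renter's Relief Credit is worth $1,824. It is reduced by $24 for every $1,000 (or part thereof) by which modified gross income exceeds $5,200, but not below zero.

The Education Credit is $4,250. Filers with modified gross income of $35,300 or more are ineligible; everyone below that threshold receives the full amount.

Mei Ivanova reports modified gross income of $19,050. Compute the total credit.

$8,488

Health Coverage Credit: $19,050 is at or below the $33,100 threshold, so the full $2,750 applies.
Commuter Credit: $19,050 is at or above $10,500, so the credit is $0.
Renter's Relief Credit: income exceeds $5,200 by $13,850, which is 14 full-or-partial $1,000 increments; reduction = 14 × $24 = $336, leaving $1,488.
Education Credit: $19,050 is below the $35,300 cutoff, so the full $4,250 applies.
Total: $2,750 + $0 + $1,488 + $4,250 = $8,488.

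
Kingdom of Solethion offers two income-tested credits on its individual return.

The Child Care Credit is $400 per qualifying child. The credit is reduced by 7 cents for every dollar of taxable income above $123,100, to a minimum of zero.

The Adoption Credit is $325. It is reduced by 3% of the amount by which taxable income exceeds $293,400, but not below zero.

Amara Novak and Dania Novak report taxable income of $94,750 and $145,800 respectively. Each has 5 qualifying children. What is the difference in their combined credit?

$1,589

Amara ($94,750): Child Care Credit: base = 5 × $400 = $2,000. $94,750 is at or below the $123,100 threshold, so the full $2,000 applies. Adoption Credit: $94,750 is at or below the $293,400 threshold, so the full $325 applies. total $2,000 + $325 = $2,325
Dania ($145,800): Child Care Credit: base = 5 × $400 = $2,000. 7% of the $22,700 excess over $123,100 is $1,589; credit = $2,000 − $1,589 = $411. Adoption Credit: $145,800 is at or below the $293,400 threshold, so the full $325 applies. total $411 + $325 = $736
Difference: |$2,325 − $736| = $1,589.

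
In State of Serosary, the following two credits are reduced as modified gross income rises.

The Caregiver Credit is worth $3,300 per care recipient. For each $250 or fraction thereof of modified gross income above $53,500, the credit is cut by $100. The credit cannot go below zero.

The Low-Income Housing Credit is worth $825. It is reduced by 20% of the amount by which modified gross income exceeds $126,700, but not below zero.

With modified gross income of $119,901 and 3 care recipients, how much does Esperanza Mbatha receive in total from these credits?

Caregiver Credit: base = 3 × $3,300 = $9,900. income exceeds $53,500 by $66,401 → 266 increments × $100 = $26,600 ≥ base, so the credit is $0.
Low-Income Housing Credit: $119,901 is at or below the $126,700 threshold, so the full $825 applies.
Total: $0 + $825 = $825.

$825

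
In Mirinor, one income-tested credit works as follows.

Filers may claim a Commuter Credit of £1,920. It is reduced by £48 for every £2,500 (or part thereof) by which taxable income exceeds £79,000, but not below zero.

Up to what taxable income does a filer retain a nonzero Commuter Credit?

After 39 increments the reduction is 39 × £48 = £1,872, leaving £48; one more increment wipes it out. Increment 39 ends at excess 39 × £2,500 = £97,500, so the highest qualifying income is £79,000 + £97,500 = £176,500.

£176,500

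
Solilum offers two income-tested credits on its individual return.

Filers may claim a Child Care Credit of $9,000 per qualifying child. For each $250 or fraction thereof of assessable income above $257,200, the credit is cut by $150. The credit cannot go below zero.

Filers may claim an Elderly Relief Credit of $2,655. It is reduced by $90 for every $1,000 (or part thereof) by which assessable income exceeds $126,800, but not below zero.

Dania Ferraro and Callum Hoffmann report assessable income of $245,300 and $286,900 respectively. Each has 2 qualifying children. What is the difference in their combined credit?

$17,850

Dania ($245,300): Child Care Credit: base = 2 × $9,000 = $18,000. $245,300 is at or below the $257,200 threshold, so the full $18,000 applies. Elderly Relief Credit: income exceeds $126,800 by $118,500 → 119 increments × $90 = $10,710 ≥ base, so the credit is $0. total $18,000 + $0 = $18,000
Callum ($286,900): Child Care Credit: base = 2 × $9,000 = $18,000. income exceeds $257,200 by $29,700, which is 119 full-or-partial $250 increments; reduction = 119 × $150 = $17,850, leaving $150. Elderly Relief Credit: income exceeds $126,800 by $160,100 → 161 increments × $90 = $14,490 ≥ base, so the credit is $0. total $150 + $0 = $150
Difference: |$18,000 − $150| = $17,850.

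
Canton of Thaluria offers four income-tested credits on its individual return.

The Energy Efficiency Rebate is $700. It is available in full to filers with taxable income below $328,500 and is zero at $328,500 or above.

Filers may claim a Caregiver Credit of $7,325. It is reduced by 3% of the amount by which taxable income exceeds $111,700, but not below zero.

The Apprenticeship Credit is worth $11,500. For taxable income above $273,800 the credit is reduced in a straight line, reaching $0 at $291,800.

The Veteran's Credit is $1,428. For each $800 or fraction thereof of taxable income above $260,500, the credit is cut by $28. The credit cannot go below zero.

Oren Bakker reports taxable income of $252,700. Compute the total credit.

$16,723

Energy Efficiency Rebate: $252,700 is below the $328,500 cutoff, so the full $700 applies.
Caregiver Credit: 3% of the $141,000 excess over $111,700 is $4,230; credit = $7,325 − $4,230 = $3,095.
Apprenticeship Credit: $252,700 is at or below the $273,800 threshold, so the full $11,500 applies.
Veteran's Credit: $252,700 is at or below the $260,500 threshold, so the full $1,428 applies.
Total: $700 + $3,095 + $11,500 + $1,428 = $16,723.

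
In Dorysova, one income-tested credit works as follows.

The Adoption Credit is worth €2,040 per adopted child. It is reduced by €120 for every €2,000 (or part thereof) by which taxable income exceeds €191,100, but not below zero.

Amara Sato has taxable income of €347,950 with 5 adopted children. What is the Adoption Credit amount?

Adoption Credit: base = 5 × €2,040 = €10,200. income exceeds €191,100 by €156,850, which is 79 full-or-partial €2,000 increments; reduction = 79 × €120 = €9,480, leaving €720.

€720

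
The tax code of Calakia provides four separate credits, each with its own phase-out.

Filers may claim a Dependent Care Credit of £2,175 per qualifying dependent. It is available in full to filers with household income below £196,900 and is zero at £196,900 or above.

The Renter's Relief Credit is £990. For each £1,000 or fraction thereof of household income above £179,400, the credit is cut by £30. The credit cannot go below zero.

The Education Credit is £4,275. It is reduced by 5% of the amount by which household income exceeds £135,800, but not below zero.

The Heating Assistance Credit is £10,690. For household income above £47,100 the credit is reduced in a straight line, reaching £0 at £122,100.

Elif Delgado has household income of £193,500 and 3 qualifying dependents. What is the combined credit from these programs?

£8,455

Dependent Care Credit: base = 3 × £2,175 = £6,525. £193,500 is below the £196,900 cutoff, so the full £6,525 applies.
Renter's Relief Credit: income exceeds £179,400 by £14,100, which is 15 full-or-partial £1,000 increments; reduction = 15 × £30 = £450, leaving £540.
Education Credit: 5% of the £57,700 excess over £135,800 is £2,885; credit = £4,275 − £2,885 = £1,390.
Heating Assistance Credit: £193,500 is at or above £122,100, so the credit is £0.
Total: £6,525 + £540 + £1,390 + £0 = £8,455.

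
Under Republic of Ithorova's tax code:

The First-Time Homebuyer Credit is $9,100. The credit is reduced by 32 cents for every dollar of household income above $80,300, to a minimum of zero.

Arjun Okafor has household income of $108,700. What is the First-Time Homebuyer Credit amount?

First-Time Homebuyer Credit: 32% of the $28,400 excess over $80,300 is $9,088; credit = $9,100 − $9,088 = $12.

$12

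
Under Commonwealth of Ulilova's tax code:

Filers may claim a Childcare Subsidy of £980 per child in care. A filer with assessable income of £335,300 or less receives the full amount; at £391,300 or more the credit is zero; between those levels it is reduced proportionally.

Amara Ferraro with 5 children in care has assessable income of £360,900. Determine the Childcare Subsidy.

£2,660

Childcare Subsidy: base = 5 × £980 = £4,900. £360,900 is £25,600 into a £56,000 phase-out range, leaving 30,400/56,000 of the credit: £4,900 × 30,400/56,000 = £2,660.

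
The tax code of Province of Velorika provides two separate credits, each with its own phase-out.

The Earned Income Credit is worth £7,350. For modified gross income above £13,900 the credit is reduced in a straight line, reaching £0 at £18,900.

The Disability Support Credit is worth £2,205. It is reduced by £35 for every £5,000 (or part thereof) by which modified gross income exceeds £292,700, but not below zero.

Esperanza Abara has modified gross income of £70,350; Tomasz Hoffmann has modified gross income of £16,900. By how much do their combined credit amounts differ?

£2,940

Esperanza (£70,350): Earned Income Credit: £70,350 is at or above £18,900, so the credit is £0. Disability Support Credit: £70,350 is at or below the £292,700 threshold, so the full £2,205 applies. total £0 + £2,205 = £2,205
Tomasz (£16,900): Earned Income Credit: £16,900 is £3,000 into a £5,000 phase-out range, leaving 2,000/5,000 of the credit: £7,350 × 2,000/5,000 = £2,940. Disability Support Credit: £16,900 is at or below the £292,700 threshold, so the full £2,205 applies. total £2,940 + £2,205 = £5,145
Difference: |£2,205 − £5,145| = £2,940.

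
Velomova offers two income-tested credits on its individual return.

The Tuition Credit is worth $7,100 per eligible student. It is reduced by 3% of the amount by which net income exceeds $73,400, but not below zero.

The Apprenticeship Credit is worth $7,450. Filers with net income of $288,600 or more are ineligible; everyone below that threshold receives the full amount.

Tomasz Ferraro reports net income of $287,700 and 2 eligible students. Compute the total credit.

$15,221

Tuition Credit: base = 2 × $7,100 = $14,200. 3% of the $214,300 excess over $73,400 is $6,429; credit = $14,200 − $6,429 = $7,771.
Apprenticeship Credit: $287,700 is below the $288,600 cutoff, so the full $7,450 applies.
Total: $7,771 + $7,450 = $15,221.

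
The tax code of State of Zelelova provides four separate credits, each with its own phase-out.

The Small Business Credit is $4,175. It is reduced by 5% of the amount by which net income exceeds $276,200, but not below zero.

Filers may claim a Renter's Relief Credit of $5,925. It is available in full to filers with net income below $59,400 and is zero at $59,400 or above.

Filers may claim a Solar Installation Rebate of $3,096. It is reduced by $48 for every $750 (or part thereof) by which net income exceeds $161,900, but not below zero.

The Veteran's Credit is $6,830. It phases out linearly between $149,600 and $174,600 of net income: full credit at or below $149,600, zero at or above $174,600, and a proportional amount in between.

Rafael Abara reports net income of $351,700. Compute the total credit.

Small Business Credit: 5% of the $75,500 excess over $276,200 is $3,775; credit = $4,175 − $3,775 = $400.
Renter's Relief Credit: $351,700 meets or exceeds the $59,400 cutoff, so the credit is $0.
Solar Installation Rebate: income exceeds $161,900 by $189,800 → 254 increments × $48 = $12,192 ≥ base, so the credit is $0.
Veteran's Credit: $351,700 is at or above $174,600, so the credit is $0.
Total: $400 + $0 + $0 + $0 = $400.

$400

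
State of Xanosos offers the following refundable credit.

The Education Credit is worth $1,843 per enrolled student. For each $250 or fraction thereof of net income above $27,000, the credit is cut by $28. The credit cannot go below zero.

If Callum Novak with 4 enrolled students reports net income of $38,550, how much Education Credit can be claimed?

$6,056

Education Credit: base = 4 × $1,843 = $7,372. income exceeds $27,000 by $11,550, which is 47 full-or-partial $250 increments; reduction = 47 × $28 = $1,316, leaving $6,056.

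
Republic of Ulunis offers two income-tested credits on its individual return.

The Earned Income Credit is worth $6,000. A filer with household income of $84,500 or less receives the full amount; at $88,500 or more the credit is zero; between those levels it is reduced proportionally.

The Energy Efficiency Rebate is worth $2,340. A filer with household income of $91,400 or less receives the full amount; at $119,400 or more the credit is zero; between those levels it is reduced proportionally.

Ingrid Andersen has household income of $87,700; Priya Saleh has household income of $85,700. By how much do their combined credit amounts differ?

$3,000

Ingrid ($87,700): Earned Income Credit: $87,700 is $3,200 into a $4,000 phase-out range, leaving 800/4,000 of the credit: $6,000 × 800/4,000 = $1,200. Energy Efficiency Rebate: $87,700 is at or below the $91,400 threshold, so the full $2,340 applies. total $1,200 + $2,340 = $3,540
Priya ($85,700): Earned Income Credit: $85,700 is $1,200 into a $4,000 phase-out range, leaving 2,800/4,000 of the credit: $6,000 × 2,800/4,000 = $4,200. Energy Efficiency Rebate: $85,700 is at or below the $91,400 threshold, so the full $2,340 applies. total $4,200 + $2,340 = $6,540
Difference: |$3,540 − $6,540| = $3,000.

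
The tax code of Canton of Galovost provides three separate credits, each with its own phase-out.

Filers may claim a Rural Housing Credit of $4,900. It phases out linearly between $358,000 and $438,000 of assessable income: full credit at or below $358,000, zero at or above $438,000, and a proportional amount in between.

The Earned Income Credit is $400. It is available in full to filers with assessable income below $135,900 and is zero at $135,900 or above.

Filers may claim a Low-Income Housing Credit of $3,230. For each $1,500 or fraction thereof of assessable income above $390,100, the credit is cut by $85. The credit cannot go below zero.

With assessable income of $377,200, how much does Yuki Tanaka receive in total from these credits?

$6,954

Rural Housing Credit: $377,200 is $19,200 into a $80,000 phase-out range, leaving 60,800/80,000 of the credit: $4,900 × 60,800/80,000 = $3,724.
Earned Income Credit: $377,200 meets or exceeds the $135,900 cutoff, so the credit is $0.
Low-Income Housing Credit: $377,200 is at or below the $390,100 threshold, so the full $3,230 applies.
Total: $3,724 + $0 + $3,230 = $6,954.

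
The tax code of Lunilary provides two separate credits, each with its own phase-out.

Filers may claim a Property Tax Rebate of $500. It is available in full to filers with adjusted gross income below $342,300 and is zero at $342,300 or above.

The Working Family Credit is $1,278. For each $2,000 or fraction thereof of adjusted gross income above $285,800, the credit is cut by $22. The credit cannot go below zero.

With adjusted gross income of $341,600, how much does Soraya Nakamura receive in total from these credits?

$1,162

Property Tax Rebate: $341,600 is below the $342,300 cutoff, so the full $500 applies.
Working Family Credit: income exceeds $285,800 by $55,800, which is 28 full-or-partial $2,000 increments; reduction = 28 × $22 = $616, leaving $662.
Total: $500 + $662 = $1,162.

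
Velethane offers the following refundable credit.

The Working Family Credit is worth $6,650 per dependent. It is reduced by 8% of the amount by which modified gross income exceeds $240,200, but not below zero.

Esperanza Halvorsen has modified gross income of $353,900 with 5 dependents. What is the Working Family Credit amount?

$24,154

Working Family Credit: base = 5 × $6,650 = $33,250. 8% of the $113,700 excess over $240,200 is $9,096; credit = $33,250 − $9,096 = $24,154.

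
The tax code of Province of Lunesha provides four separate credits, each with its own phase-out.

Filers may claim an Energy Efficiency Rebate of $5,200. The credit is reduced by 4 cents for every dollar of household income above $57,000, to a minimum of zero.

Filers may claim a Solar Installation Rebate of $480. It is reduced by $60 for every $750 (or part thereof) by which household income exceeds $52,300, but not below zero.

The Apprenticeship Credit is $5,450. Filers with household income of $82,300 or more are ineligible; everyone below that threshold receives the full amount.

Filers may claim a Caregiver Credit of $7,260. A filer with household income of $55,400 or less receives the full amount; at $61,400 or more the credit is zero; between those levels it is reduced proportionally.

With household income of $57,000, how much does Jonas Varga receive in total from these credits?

Energy Efficiency Rebate: $57,000 is at or below the $57,000 threshold, so the full $5,200 applies.
Solar Installation Rebate: income exceeds $52,300 by $4,700, which is 7 full-or-partial $750 increments; reduction = 7 × $60 = $420, leaving $60.
Apprenticeship Credit: $57,000 is below the $82,300 cutoff, so the full $5,450 applies.
Caregiver Credit: $57,000 is $1,600 into a $6,000 phase-out range, leaving 4,400/6,000 of the credit: $7,260 × 4,400/6,000 = $5,324.
Total: $5,200 + $60 + $5,450 + $5,324 = $16,034.

$16,034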